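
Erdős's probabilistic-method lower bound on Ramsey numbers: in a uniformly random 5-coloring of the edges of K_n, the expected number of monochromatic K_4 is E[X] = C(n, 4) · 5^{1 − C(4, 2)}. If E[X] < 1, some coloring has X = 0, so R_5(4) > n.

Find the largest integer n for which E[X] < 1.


We need C(n, 4) · 5^{1 − 6} < 1, i.e. C(n, 4) < 5^{6 − 1} = 3125.
Check values of n near the boundary:
  n = 17: C(17, 4) = 2380; 2380 < 3125? YES
  n = 18: C(18, 4) = 3060; 3060 < 3125? YES
  n = 19: C(19, 4) = 3876; 3876 < 3125? NO
  n = 20: C(20, 4) = 4845; 4845 < 3125? NO
The largest n with C(n, 4) < 3125 is n = 18 (where E[X] = 612/625 ≈ 0.97920). Hence R_5(4) > 18, i.e. R_5(4) ≥ 19.

Largest n = 18; hence R_5(4) > 18.


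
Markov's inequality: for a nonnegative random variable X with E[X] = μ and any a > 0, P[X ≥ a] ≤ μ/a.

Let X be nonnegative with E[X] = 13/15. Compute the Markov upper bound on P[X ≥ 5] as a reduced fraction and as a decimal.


μ = E[X] = 13/15, a = 5.
Markov: P[X ≥ 5] ≤ μ/a = (13/15)/5 = 13/75.
Numerically: ≈ 0.173.
(Since a = 5 > μ = 0.867, the bound 13/75 is < 1 and informative.)

P[X ≥ 5] ≤ 13/75 ≈ 0.173.


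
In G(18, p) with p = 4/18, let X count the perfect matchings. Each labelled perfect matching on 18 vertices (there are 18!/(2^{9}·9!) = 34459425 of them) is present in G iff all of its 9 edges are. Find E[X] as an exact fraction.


K_18 has 18!/(2^{9}·9!) = 34459425 labelled perfect matchings.
For each such perfect matching H, let X_H = 1 if all 9 edges of H are present in G. Then P[X_H = 1] = p^{9} = (2/9)^{9} = 512/387420489.
By linearity: E[X] = Σ_H E[X_H] = 34459425 · p^{9} = 34459425 · 512/387420489 = 217817600/4782969.
Numerically: E[X] ≈ 45.54.

E[X] = 34459425 · (2/9)^{9} = 217817600/4782969 ≈ 45.54.


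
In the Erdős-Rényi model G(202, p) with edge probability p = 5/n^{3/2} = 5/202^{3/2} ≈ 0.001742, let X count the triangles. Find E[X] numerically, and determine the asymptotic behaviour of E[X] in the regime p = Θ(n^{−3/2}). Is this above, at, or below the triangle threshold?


Number of potential triangles: C(202, 3) = 1353400.
Each occurs with probability p³ ≈ (0.001742)³ ≈ 5.282370e-09.
By linearity: E[X] = C(202, 3)·p³ ≈ 1353400 · 5.282370e-09 ≈ 0.0071.
Since α = 3/2 > 1, p = c/n^{3/2} = o(1/n) is below the triangle threshold p ~ 1/n. Asymptotically E[X] ~ (c³/6)·n^{3(1−α)} = (5³/6)·n^{-1.5} → 0, so by Markov's inequality G has no triangles w.h.p.

E[X] ≈ 0.0071; in regime p = Θ(1/n^{3/2}) E[X] tends to 0 (below the triangle threshold p ~ 1/n).


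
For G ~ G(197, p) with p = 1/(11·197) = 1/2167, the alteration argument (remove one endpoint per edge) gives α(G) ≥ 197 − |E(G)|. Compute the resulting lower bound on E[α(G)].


E[|E(G)|] = C(197, 2)·p = 19306 · (1/2167) = 98/11.
E[α(G)] ≥ n − E[|E(G)|] = 197 − 98/11 = 2069/11.
Numerically: ≈ 188.090909.
(This is only a lower bound; the true E[α(G)] may be larger.)

E[α(G)] ≥ 2069/11 ≈ 188.090909.


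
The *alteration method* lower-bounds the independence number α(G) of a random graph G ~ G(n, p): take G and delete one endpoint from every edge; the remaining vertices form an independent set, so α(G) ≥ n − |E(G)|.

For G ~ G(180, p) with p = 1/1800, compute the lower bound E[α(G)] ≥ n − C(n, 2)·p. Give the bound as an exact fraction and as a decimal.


E[|E(G)|] = C(180, 2)·p = 16110 · (1/1800) = 179/20.
E[α(G)] ≥ n − E[|E(G)|] = 180 − 179/20 = 3421/20.
Numerically: ≈ 171.05000.
(This is only a lower bound; the true E[α(G)] may be larger.)

E[α(G)] ≥ 3421/20 ≈ 171.05000.


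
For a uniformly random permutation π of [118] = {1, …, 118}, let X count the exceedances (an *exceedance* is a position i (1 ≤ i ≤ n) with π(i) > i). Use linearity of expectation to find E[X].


Write X = Σ_{i=1}^{118} X_i, where X_i = 1_{π(i) > i}.
For each fixed i, π(i) is uniform over {1, …, 118} (marginal of a uniform permutation), so P[π(i) > i] = (n − i)/n. Summing: Σ_{i=1}^{118} (n − i)/n = (0 + 1 + … + 117)/118 = 118(118 − 1)/(2·118) = (118 − 1)/2.
Hence E[X] = Σ_{i=1}^{118} (118 − i)/118 = 117/2 ≈ 58.5000.

E[X] = 117/2 = 58.5000.


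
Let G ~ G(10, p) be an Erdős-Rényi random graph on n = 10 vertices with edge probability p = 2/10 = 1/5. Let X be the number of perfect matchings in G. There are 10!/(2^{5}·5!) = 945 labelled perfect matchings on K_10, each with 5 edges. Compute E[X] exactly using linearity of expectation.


K_10 has 10!/(2^{5}·5!) = 945 labelled perfect matchings.
For each such perfect matching H, let X_H = 1 if all 5 edges of H are present in G. Then P[X_H = 1] = p^{5} = (1/5)^{5} = 1/3125.
Summing the indicators: E[X] = Σ_H E[X_H] = 945 · p^{5} = 945 · 1/3125 = 189/625.
Numerically: E[X] ≈ 0.3024.

E[X] = 945 · (1/5)^{5} = 189/625 ≈ 0.3024.


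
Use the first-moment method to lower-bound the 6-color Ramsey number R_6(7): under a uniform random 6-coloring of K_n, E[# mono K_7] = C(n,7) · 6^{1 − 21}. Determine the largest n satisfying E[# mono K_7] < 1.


We need C(n, 7) · 6^{1 − 21} < 1, i.e. C(n, 7) < 6^{21 − 1} = 3656158440062976.
Check values of n near the boundary:
  n = 563: C(563, 7) = 3426622515769596; 3426622515769596 < 3656158440062976? YES
  n = 564: C(564, 7) = 3469685994423792; 3469685994423792 < 3656158440062976? YES
  n = 565: C(565, 7) = 3513212521235560; 3513212521235560 < 3656158440062976? YES
  n = 566: C(566, 7) = 3557206237959440; 3557206237959440 < 3656158440062976? YES
  n = 567: C(567, 7) = 3601671315933933; 3601671315933933 < 3656158440062976? YES
  n = 568: C(568, 7) = 3646611956239704; 3646611956239704 < 3656158440062976? YES
  n = 569: C(569, 7) = 3692032389858348; 3692032389858348 < 3656158440062976? NO
  n = 570: C(570, 7) = 3737936877831720; 3737936877831720 < 3656158440062976? NO
The largest n with C(n, 7) < 3656158440062976 is n = 568 (where E[X] = 16882462760369/16926659444736 ≈ 0.9973889). Hence R_6(7) > 568, i.e. R_6(7) ≥ 569.

Largest n = 568; hence R_6(7) > 568.


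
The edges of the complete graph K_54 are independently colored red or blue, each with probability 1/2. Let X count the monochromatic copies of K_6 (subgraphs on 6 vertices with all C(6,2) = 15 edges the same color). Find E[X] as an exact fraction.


Let X = Σ_S X_S over the C(54, 6) = 25827165 subsets S of size 6, where X_S = 1 if the K_6 on S is monochromatic.
For a fixed S, the K_6 on S has C(6, 2) = 15 edges. P[all 15 edges red] = (1/2)^15, and likewise for blue, so P[monochromatic] = 2·(1/2)^15 = 2^{1 − 15} = 1/16384.
Summing: E[X] = C(54, 6) · 2^{1 − 15} = 25827165 · 1/16384 = 25827165/16384.
Numerically: E[X] ≈ 1576.365.

E[X] = C(54,6)·2^(1−C(6,2)) = 25827165/16384 ≈ 1576.365.


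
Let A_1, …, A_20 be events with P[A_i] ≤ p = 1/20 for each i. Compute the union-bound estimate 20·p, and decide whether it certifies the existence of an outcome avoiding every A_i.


Union bound: P[∪_{i=1}^{20} A_i] ≤ Σ_i P[A_i] ≤ 20·p = 20·(1/20) = 1.
Numerically: 1 ≈ 1.000000.
Is 1 < 1? NO.
Since the bound 1 is ≥ 1, the union bound is uninformative here; it does NOT by itself certify existence.

20·p = 1 ≈ 1.000000; existence NOT certified by the union bound.


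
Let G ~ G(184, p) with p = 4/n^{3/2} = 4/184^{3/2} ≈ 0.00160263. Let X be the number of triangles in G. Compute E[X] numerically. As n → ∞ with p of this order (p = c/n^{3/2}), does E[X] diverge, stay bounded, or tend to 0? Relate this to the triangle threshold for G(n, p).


Number of potential triangles: C(184, 3) = 1021384.
Each occurs with probability p³ ≈ (0.00160263)³ ≈ 4.11623130e-09.
By linearity: E[X] = C(184, 3)·p³ ≈ 1021384 · 4.11623130e-09 ≈ 0.004204.
Since α = 3/2 > 1, p = c/n^{3/2} = o(1/n) is below the triangle threshold p ~ 1/n. Asymptotically E[X] ~ (c³/6)·n^{3(1−α)} = (4³/6)·n^{-1.5} → 0, so by Markov's inequality G has no triangles w.h.p.

E[X] ≈ 0.004204; in regime p = Θ(1/n^{3/2}) E[X] tends to 0 (below the triangle threshold p ~ 1/n).


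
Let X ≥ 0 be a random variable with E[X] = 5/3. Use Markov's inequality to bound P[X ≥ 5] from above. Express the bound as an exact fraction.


μ = E[X] = 5/3, a = 5.
Markov: P[X ≥ 5] ≤ μ/a = (5/3)/5 = 1/3.
Numerically: ≈ 0.33333.
(Since a = 5 > μ = 1.66667, the bound 1/3 is < 1 and informative.)

P[X ≥ 5] ≤ 1/3 ≈ 0.33333.


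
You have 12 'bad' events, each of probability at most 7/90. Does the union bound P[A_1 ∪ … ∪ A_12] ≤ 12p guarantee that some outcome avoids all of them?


Union bound: P[∪_{i=1}^{12} A_i] ≤ Σ_i P[A_i] ≤ 12·p = 12·(7/90) = 14/15.
Numerically: 14/15 ≈ 0.933333.
Is 14/15 < 1? YES.
Since P[∪ A_i] ≤ 14/15 < 1, the complement has P[∩ A_i^c] ≥ 1 − 14/15 = 1/15 > 0, so some outcome avoids every A_i.

12·p = 14/15 ≈ 0.933333; existence CERTIFIED by the union bound.


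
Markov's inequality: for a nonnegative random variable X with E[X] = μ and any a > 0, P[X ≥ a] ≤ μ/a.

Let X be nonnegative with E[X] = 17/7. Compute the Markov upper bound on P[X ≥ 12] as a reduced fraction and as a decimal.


μ = E[X] = 17/7, a = 12.
Markov: P[X ≥ 12] ≤ μ/a = (17/7)/12 = 17/84.
Numerically: ≈ 0.202.
(Since a = 12 > μ = 2.429, the bound 17/84 is < 1 and informative.)

P[X ≥ 12] ≤ 17/84 ≈ 0.202.


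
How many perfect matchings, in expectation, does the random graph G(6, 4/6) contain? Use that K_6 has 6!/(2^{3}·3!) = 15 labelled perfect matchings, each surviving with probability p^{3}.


K_6 has 6!/(2^{3}·3!) = 15 labelled perfect matchings.
For each such perfect matching H, let X_H = 1 if all 3 edges of H are present in G. Then P[X_H = 1] = p^{3} = (2/3)^{3} = 8/27.
Summing the indicators: E[X] = Σ_H E[X_H] = 15 · p^{3} = 15 · 8/27 = 40/9.
Numerically: E[X] ≈ 4.444.

E[X] = 15 · (2/3)^{3} = 40/9 ≈ 4.444.


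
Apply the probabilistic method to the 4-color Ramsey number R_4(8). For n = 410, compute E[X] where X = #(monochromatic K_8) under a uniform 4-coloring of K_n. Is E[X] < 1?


E[X] = C(410, 8) · 4^{1 − 28} = 18488798173326195 · 4^{−27} = 18488798173326195/18014398509481984.
As a reduced fraction: E[X] = 18488798173326195/18014398509481984 ≈ 1.02633.
Is E[X] < 1? NO.
Since E[X] ≥ 1, the first-moment bound is inconclusive at n = 410; it does NOT by itself certify R_4(8) > 410.

E[X] = 18488798173326195/18014398509481984 ≈ 1.02633; E[X] ≥ 1; first-moment method inconclusive here.


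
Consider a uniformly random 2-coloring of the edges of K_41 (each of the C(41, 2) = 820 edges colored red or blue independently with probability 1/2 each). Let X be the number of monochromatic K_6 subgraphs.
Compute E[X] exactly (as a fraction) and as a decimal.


Let X = Σ_S X_S over the C(41, 6) = 4496388 subsets S of size 6, where X_S = 1 if the K_6 on S is monochromatic.
For a fixed S, the K_6 on S has C(6, 2) = 15 edges. P[all 15 edges red] = (1/2)^15, and likewise for blue, so P[monochromatic] = 2·(1/2)^15 = 2^{1 − 15} = 1/16384.
By linearity: E[X] = C(41, 6) · 2^{1 − 15} = 4496388 · 1/16384 = 1124097/4096.
Numerically: E[X] ≈ 274.437744.

E[X] = C(41,6)·2^(1−C(6,2)) = 1124097/4096 ≈ 274.437744.


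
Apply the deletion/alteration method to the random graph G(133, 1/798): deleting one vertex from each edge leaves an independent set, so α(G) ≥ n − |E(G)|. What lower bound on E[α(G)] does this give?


E[|E(G)|] = C(133, 2)·p = 8778 · (1/798) = 11.
E[α(G)] ≥ n − E[|E(G)|] = 133 − 11 = 122.
Numerically: ≈ 122.000000.
(This is only a lower bound; the true E[α(G)] may be larger.)

E[α(G)] ≥ 122 ≈ 122.000000.


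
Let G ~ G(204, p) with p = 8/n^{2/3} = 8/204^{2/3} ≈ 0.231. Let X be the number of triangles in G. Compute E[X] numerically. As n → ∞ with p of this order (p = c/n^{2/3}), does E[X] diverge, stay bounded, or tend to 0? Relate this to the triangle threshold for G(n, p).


Number of potential triangles: C(204, 3) = 1394204.
Each occurs with probability p³ ≈ (0.231)³ ≈ 1.23030e-02.
By linearity: E[X] = C(204, 3)·p³ ≈ 1394204 · 1.23030e-02 ≈ 17152.837.
Since α = 2/3 < 1, p = c/n^{2/3} ≫ 1/n is above the triangle threshold p ~ 1/n. Asymptotically E[X] ~ (c³/6)·n^{3(1−α)} = (8³/6)·n^{1} → ∞; triangles are abundant w.h.p.

E[X] ≈ 17152.837; in regime p = Θ(1/n^{2/3}) E[X] diverges (above the triangle threshold p ~ 1/n).


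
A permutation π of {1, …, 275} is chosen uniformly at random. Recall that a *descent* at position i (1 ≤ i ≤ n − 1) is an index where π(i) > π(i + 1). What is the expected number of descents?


Write X = Σ X_I over i = 1, …, 274, with X_I the indicator of one descent.
There are 274 indicators.
For each fixed i, the pair (π(i), π(i+1)) is a uniformly random ordered pair of distinct values from {1, …, 275}; by symmetry P[π(i) > π(i+1)] = 1/2.
By linearity: E[X] = 274 · (1/2) = (275 − 1) · (1/2) = 137 ≈ 137.000000.

E[X] = 137 = 137.000000.


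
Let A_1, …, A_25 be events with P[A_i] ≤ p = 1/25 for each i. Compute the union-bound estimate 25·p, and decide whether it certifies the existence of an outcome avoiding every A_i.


Union bound: P[∪_{i=1}^{25} A_i] ≤ Σ_i P[A_i] ≤ 25·p = 25·(1/25) = 1.
Numerically: 1 ≈ 1.00000.
Is 1 < 1? NO.
Since the bound 1 is ≥ 1, the union bound is uninformative here; it does NOT by itself certify existence.

25·p = 1 ≈ 1.00000; existence NOT certified by the union bound.


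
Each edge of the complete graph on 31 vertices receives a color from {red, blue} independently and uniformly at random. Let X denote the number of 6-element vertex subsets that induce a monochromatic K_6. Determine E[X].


Let X = Σ_S X_S over the C(31, 6) = 736281 subsets S of size 6, where X_S = 1 if the K_6 on S is monochromatic.
For a fixed S, the K_6 on S has C(6, 2) = 15 edges. P[all 15 edges red] = (1/2)^15, and likewise for blue, so P[monochromatic] = 2·(1/2)^15 = 2^{1 − 15} = 1/16384.
By linearity of expectation: E[X] = C(31, 6) · 2^{1 − 15} = 736281 · 1/16384 = 736281/16384.
Numerically: E[X] ≈ 44.9390.

E[X] = C(31,6)·2^(1−C(6,2)) = 736281/16384 ≈ 44.9390.


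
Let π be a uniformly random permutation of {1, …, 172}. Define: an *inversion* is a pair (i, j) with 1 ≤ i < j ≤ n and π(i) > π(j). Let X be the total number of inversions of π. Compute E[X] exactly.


Write X = Σ X_I over the C(172, 2) = 14706 pairs i < j, with X_I the indicator of one inversion.
There are 14706 indicators.
For each fixed pair i < j, the values π(i) and π(j) are two distinct elements of {1, …, 172} in uniformly random order; by symmetry P[π(i) > π(j)] = 1/2.
By linearity: E[X] = 14706 · (1/2) = C(172, 2) · (1/2) = 14706/2 = 7353 ≈ 7353.00000.

E[X] = 7353 = 7353.00000.


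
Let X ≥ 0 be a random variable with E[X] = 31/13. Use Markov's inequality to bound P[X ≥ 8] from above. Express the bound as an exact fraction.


μ = E[X] = 31/13, a = 8.
Markov: P[X ≥ 8] ≤ μ/a = (31/13)/8 = 31/104.
Numerically: ≈ 0.2981.
(Since a = 8 > μ = 2.3846, the bound 31/104 is < 1 and informative.)

P[X ≥ 8] ≤ 31/104 ≈ 0.2981.


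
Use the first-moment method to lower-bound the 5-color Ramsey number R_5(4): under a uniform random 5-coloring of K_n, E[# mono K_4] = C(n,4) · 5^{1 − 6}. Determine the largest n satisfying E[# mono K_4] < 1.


We need C(n, 4) · 5^{1 − 6} < 1, i.e. C(n, 4) < 5^{6 − 1} = 3125.
Check values of n near the boundary:
  n = 13: C(13, 4) = 715; 715 < 3125? YES
  n = 14: C(14, 4) = 1001; 1001 < 3125? YES
  n = 15: C(15, 4) = 1365; 1365 < 3125? YES
  n = 16: C(16, 4) = 1820; 1820 < 3125? YES
  n = 17: C(17, 4) = 2380; 2380 < 3125? YES
  n = 18: C(18, 4) = 3060; 3060 < 3125? YES
  n = 19: C(19, 4) = 3876; 3876 < 3125? NO
The largest n with C(n, 4) < 3125 is n = 18 (where E[X] = 612/625 ≈ 0.9792000). Hence R_5(4) > 18, i.e. R_5(4) ≥ 19.

Largest n = 18; hence R_5(4) > 18.


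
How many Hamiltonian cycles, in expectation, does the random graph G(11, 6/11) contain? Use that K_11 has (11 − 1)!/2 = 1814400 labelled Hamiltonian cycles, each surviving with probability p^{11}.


K_11 has (11 − 1)!/2 = 1814400 labelled Hamiltonian cycles.
For each such Hamiltonian cycle H, let X_H = 1 if all 11 edges of H are present in G. Then P[X_H = 1] = p^{11} = (6/11)^{11} = 362797056/285311670611.
By linearity of expectation: E[X] = Σ_H E[X_H] = 1814400 · p^{11} = 1814400 · 362797056/285311670611 = 658258978406400/285311670611.
Numerically: E[X] ≈ 2.31e+03.

E[X] = 1814400 · (6/11)^{11} = 658258978406400/285311670611 ≈ 2.31e+03.


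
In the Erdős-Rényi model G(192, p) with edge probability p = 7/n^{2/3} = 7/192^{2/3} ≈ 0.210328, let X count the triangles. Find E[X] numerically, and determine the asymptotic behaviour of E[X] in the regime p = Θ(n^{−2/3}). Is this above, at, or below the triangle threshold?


Number of potential triangles: C(192, 3) = 1161280.
Each occurs with probability p³ ≈ (0.210328)³ ≈ 9.30447049e-03.
By linearity: E[X] = C(192, 3)·p³ ≈ 1161280 · 9.30447049e-03 ≈ 10805.095486.
Since α = 2/3 < 1, p = c/n^{2/3} ≫ 1/n is above the triangle threshold p ~ 1/n. Asymptotically E[X] ~ (c³/6)·n^{3(1−α)} = (7³/6)·n^{1} → ∞; triangles are abundant w.h.p.

E[X] ≈ 10805.095486; in regime p = Θ(1/n^{2/3}) E[X] diverges (above the triangle threshold p ~ 1/n).


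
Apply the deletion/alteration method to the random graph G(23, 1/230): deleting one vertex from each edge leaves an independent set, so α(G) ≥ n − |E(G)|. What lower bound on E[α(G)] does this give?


E[|E(G)|] = C(23, 2)·p = 253 · (1/230) = 11/10.
E[α(G)] ≥ n − E[|E(G)|] = 23 − 11/10 = 219/10.
Numerically: ≈ 21.9000.
(This is only a lower bound; the true E[α(G)] may be larger.)

E[α(G)] ≥ 219/10 ≈ 21.9000.


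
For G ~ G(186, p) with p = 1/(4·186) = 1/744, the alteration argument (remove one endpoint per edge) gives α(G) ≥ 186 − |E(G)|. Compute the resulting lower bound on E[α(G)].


E[|E(G)|] = C(186, 2)·p = 17205 · (1/744) = 185/8.
E[α(G)] ≥ n − E[|E(G)|] = 186 − 185/8 = 1303/8.
Numerically: ≈ 162.87500.
(This is only a lower bound; the true E[α(G)] may be larger.)

E[α(G)] ≥ 1303/8 ≈ 162.87500.


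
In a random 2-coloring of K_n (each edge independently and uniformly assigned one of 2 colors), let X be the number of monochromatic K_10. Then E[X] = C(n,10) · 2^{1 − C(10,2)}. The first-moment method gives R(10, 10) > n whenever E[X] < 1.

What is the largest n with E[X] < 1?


We need C(n, 10) · 2^{1 − 45} < 1, i.e. C(n, 10) < 2^{45 − 1} = 17592186044416.
Check values of n near the boundary:
  n = 96: C(96, 10) = 11279926456656; 11279926456656 < 17592186044416? YES
  n = 97: C(97, 10) = 12576469727536; 12576469727536 < 17592186044416? YES
  n = 98: C(98, 10) = 14005614014756; 14005614014756 < 17592186044416? YES
  n = 99: C(99, 10) = 15579278510796; 15579278510796 < 17592186044416? YES
  n = 100: C(100, 10) = 17310309456440; 17310309456440 < 17592186044416? YES
  n = 101: C(101, 10) = 19212541264840; 19212541264840 < 17592186044416? NO
  n = 102: C(102, 10) = 21300860967540; 21300860967540 < 17592186044416? NO
  n = 103: C(103, 10) = 23591276125340; 23591276125340 < 17592186044416? NO
The largest n with C(n, 10) < 17592186044416 is n = 100 (where E[X] = 2163788682055/2199023255552 ≈ 0.983977). Hence R(10, 10) > 100, i.e. R(10, 10) ≥ 101.

Largest n = 100; hence R(10, 10) > 100.


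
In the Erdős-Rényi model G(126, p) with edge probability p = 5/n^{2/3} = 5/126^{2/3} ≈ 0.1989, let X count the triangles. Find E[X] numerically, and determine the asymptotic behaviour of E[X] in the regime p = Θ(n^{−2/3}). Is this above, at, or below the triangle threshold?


Number of potential triangles: C(126, 3) = 325500.
Each occurs with probability p³ ≈ (0.1989)³ ≈ 7.873520e-03.
By linearity: E[X] = C(126, 3)·p³ ≈ 325500 · 7.873520e-03 ≈ 2562.8307.
Since α = 2/3 < 1, p = c/n^{2/3} ≫ 1/n is above the triangle threshold p ~ 1/n. Asymptotically E[X] ~ (c³/6)·n^{3(1−α)} = (5³/6)·n^{1} → ∞; triangles are abundant w.h.p.

E[X] ≈ 2562.8307; in regime p = Θ(1/n^{2/3}) E[X] diverges (above the triangle threshold p ~ 1/n).


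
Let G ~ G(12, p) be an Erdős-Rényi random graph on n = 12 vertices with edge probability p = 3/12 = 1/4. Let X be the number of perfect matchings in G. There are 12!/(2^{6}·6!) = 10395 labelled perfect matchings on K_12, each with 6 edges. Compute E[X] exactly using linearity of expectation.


K_12 has 12!/(2^{6}·6!) = 10395 labelled perfect matchings.
For each such perfect matching H, let X_H = 1 if all 6 edges of H are present in G. Then P[X_H = 1] = p^{6} = (1/4)^{6} = 1/4096.
Summing the indicators: E[X] = Σ_H E[X_H] = 10395 · p^{6} = 10395 · 1/4096 = 10395/4096.
Numerically: E[X] ≈ 2.53784.

E[X] = 10395 · (1/4)^{6} = 10395/4096 ≈ 2.53784.


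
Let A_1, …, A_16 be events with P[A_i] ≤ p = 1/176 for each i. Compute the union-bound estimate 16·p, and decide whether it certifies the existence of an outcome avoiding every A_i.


Union bound: P[∪_{i=1}^{16} A_i] ≤ Σ_i P[A_i] ≤ 16·p = 16·(1/176) = 1/11.
Numerically: 1/11 ≈ 0.0909091.
Is 1/11 < 1? YES.
Since P[∪ A_i] ≤ 1/11 < 1, the complement has P[∩ A_i^c] ≥ 1 − 1/11 = 10/11 > 0, so some outcome avoids every A_i.

16·p = 1/11 ≈ 0.0909091; existence CERTIFIED by the union bound.


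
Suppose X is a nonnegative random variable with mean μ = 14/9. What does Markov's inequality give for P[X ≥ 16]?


μ = E[X] = 14/9, a = 16.
Markov: P[X ≥ 16] ≤ μ/a = (14/9)/16 = 7/72.
Numerically: ≈ 0.097.
(Since a = 16 > μ = 1.556, the bound 7/72 is < 1 and informative.)

P[X ≥ 16] ≤ 7/72 ≈ 0.097.


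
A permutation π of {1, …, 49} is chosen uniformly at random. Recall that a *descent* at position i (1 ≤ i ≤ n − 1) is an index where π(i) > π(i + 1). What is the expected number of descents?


Write X = Σ X_I over i = 1, …, 48, with X_I the indicator of one descent.
There are 48 indicators.
For each fixed i, the pair (π(i), π(i+1)) is a uniformly random ordered pair of distinct values from {1, …, 49}; by symmetry P[π(i) > π(i+1)] = 1/2.
By linearity: E[X] = 48 · (1/2) = (49 − 1) · (1/2) = 24 ≈ 24.000000.

E[X] = 24 = 24.000000.


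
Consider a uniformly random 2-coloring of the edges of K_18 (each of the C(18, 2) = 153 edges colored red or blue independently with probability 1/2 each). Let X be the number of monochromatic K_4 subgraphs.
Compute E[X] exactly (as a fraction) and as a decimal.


Let X = Σ_S X_S over the C(18, 4) = 3060 subsets S of size 4, where X_S = 1 if the K_4 on S is monochromatic.
For a fixed S, the K_4 on S has C(4, 2) = 6 edges. P[all 6 edges red] = (1/2)^6, and likewise for blue, so P[monochromatic] = 2·(1/2)^6 = 2^{1 − 6} = 1/32.
By linearity: E[X] = C(18, 4) · 2^{1 − 6} = 3060 · 1/32 = 765/8.
Numerically: E[X] ≈ 95.6250.

E[X] = C(18,4)·2^(1−C(4,2)) = 765/8 ≈ 95.6250.


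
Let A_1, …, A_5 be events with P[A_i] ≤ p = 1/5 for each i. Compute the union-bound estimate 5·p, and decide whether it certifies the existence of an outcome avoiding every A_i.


Union bound: P[∪_{i=1}^{5} A_i] ≤ Σ_i P[A_i] ≤ 5·p = 5·(1/5) = 1.
Numerically: 1 ≈ 1.0000000.
Is 1 < 1? NO.
Since the bound 1 is ≥ 1, the union bound is uninformative here; it does NOT by itself certify existence.

5·p = 1 ≈ 1.0000000; existence NOT certified by the union bound.


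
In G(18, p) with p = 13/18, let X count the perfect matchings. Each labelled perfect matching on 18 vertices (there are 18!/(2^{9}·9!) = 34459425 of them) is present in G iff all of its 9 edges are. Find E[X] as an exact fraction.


K_18 has 18!/(2^{9}·9!) = 34459425 labelled perfect matchings.
For each such perfect matching H, let X_H = 1 if all 9 edges of H are present in G. Then P[X_H = 1] = p^{9} = (13/18)^{9} = 10604499373/198359290368.
By linearity of expectation: E[X] = Σ_H E[X_H] = 34459425 · p^{9} = 34459425 · 10604499373/198359290368 = 4511419145758525/2448880128.
Numerically: E[X] ≈ 1.84224e+06.

E[X] = 34459425 · (13/18)^{9} = 4511419145758525/2448880128 ≈ 1.84224e+06.


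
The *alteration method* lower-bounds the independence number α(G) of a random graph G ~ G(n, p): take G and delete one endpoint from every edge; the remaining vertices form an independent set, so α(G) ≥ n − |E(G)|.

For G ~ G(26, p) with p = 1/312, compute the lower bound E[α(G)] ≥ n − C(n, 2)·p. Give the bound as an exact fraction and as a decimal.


E[|E(G)|] = C(26, 2)·p = 325 · (1/312) = 25/24.
E[α(G)] ≥ n − E[|E(G)|] = 26 − 25/24 = 599/24.
Numerically: ≈ 24.958.
(This is only a lower bound; the true E[α(G)] may be larger.)

E[α(G)] ≥ 599/24 ≈ 24.958.


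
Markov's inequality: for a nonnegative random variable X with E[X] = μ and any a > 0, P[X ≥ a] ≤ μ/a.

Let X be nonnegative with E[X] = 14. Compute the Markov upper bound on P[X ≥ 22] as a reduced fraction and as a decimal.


μ = E[X] = 14, a = 22.
Markov: P[X ≥ 22] ≤ μ/a = (14)/22 = 7/11.
Numerically: ≈ 0.6364.
(Since a = 22 > μ = 14.0000, the bound 7/11 is < 1 and informative.)

P[X ≥ 22] ≤ 7/11 ≈ 0.6364.


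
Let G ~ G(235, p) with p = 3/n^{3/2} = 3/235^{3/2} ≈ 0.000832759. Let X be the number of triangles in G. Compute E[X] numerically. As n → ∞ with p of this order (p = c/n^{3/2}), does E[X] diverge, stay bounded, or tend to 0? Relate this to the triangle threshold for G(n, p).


Number of potential triangles: C(235, 3) = 2135445.
Each occurs with probability p³ ≈ (0.000832759)³ ≈ 5.77508504e-10.
By linearity: E[X] = C(235, 3)·p³ ≈ 2135445 · 5.77508504e-10 ≈ 0.001233.
Since α = 3/2 > 1, p = c/n^{3/2} = o(1/n) is below the triangle threshold p ~ 1/n. Asymptotically E[X] ~ (c³/6)·n^{3(1−α)} = (3³/6)·n^{-1.5} → 0, so by Markov's inequality G has no triangles w.h.p.

E[X] ≈ 0.001233; in regime p = Θ(1/n^{3/2}) E[X] tends to 0 (below the triangle threshold p ~ 1/n).


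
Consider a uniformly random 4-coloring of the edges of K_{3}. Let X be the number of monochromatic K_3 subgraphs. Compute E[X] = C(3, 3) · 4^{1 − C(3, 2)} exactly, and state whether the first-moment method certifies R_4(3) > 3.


E[X] = C(3, 3) · 4^{1 − 3} = 1 · 4^{−2} = 1/16.
As a reduced fraction: E[X] = 1/16 ≈ 0.06250.
Is E[X] < 1? YES.
Since E[X] < 1, there exists a 4-coloring of K_{3} with no monochromatic K_3; hence R_4(3) > 3.

E[X] = 1/16 ≈ 0.06250; E[X] < 1, so R_4(3) > 3.


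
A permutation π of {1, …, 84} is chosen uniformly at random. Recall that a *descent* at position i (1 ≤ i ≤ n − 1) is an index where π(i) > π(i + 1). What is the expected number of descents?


Write X = Σ X_I over i = 1, …, 83, with X_I the indicator of one descent.
There are 83 indicators.
For each fixed i, the pair (π(i), π(i+1)) is a uniformly random ordered pair of distinct values from {1, …, 84}; by symmetry P[π(i) > π(i+1)] = 1/2.
By linearity: E[X] = 83 · (1/2) = (84 − 1) · (1/2) = 83/2 ≈ 41.5000.

E[X] = 83/2 = 41.5000.


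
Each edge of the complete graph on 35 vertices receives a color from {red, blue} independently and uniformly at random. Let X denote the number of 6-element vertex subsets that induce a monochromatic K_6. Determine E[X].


Let X = Σ_S X_S over the C(35, 6) = 1623160 subsets S of size 6, where X_S = 1 if the K_6 on S is monochromatic.
For a fixed S, the K_6 on S has C(6, 2) = 15 edges. P[all 15 edges red] = (1/2)^15, and likewise for blue, so P[monochromatic] = 2·(1/2)^15 = 2^{1 − 15} = 1/16384.
By linearity: E[X] = C(35, 6) · 2^{1 − 15} = 1623160 · 1/16384 = 202895/2048.
Numerically: E[X] ≈ 99.069824.

E[X] = C(35,6)·2^(1−C(6,2)) = 202895/2048 ≈ 99.069824.


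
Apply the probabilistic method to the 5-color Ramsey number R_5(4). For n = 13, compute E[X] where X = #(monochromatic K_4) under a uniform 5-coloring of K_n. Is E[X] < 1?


E[X] = C(13, 4) · 5^{1 − 6} = 715 · 5^{−5} = 715/3125.
As a reduced fraction: E[X] = 143/625 ≈ 0.22880.
Is E[X] < 1? YES.
Since E[X] < 1, there exists a 5-coloring of K_{13} with no monochromatic K_4; hence R_5(4) > 13.

E[X] = 143/625 ≈ 0.22880; E[X] < 1, so R_5(4) > 13.


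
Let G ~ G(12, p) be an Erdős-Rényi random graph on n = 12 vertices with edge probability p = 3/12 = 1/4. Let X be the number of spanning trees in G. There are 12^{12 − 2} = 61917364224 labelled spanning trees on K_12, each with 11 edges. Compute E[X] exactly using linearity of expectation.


K_12 has 12^{12 − 2} = 61917364224 labelled spanning trees.
For each such spanning tree H, let X_H = 1 if all 11 edges of H are present in G. Then P[X_H = 1] = p^{11} = (1/4)^{11} = 1/4194304.
Summing the indicators: E[X] = Σ_H E[X_H] = 61917364224 · p^{11} = 61917364224 · 1/4194304 = 59049/4.
Numerically: E[X] ≈ 1.476e+04.

E[X] = 61917364224 · (1/4)^{11} = 59049/4 ≈ 1.476e+04.


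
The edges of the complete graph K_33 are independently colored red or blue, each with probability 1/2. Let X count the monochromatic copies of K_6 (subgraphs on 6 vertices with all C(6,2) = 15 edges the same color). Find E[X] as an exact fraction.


Let X = Σ_S X_S over the C(33, 6) = 1107568 subsets S of size 6, where X_S = 1 if the K_6 on S is monochromatic.
For a fixed S, the K_6 on S has C(6, 2) = 15 edges. P[all 15 edges red] = (1/2)^15, and likewise for blue, so P[monochromatic] = 2·(1/2)^15 = 2^{1 − 15} = 1/16384.
By linearity: E[X] = C(33, 6) · 2^{1 − 15} = 1107568 · 1/16384 = 69223/1024.
Numerically: E[X] ≈ 67.601.

E[X] = C(33,6)·2^(1−C(6,2)) = 69223/1024 ≈ 67.601.


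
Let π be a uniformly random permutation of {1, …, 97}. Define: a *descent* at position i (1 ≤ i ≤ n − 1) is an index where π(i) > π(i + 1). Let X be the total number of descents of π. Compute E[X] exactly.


Write X = Σ X_I over i = 1, …, 96, with X_I the indicator of one descent.
There are 96 indicators.
For each fixed i, the pair (π(i), π(i+1)) is a uniformly random ordered pair of distinct values from {1, …, 97}; by symmetry P[π(i) > π(i+1)] = 1/2.
By linearity: E[X] = 96 · (1/2) = (97 − 1) · (1/2) = 48 ≈ 48.000000.

E[X] = 48 = 48.000000.


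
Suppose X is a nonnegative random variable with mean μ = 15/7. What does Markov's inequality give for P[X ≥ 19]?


μ = E[X] = 15/7, a = 19.
Markov: P[X ≥ 19] ≤ μ/a = (15/7)/19 = 15/133.
Numerically: ≈ 0.1128.
(Since a = 19 > μ = 2.1429, the bound 15/133 is < 1 and informative.)

P[X ≥ 19] ≤ 15/133 ≈ 0.1128.


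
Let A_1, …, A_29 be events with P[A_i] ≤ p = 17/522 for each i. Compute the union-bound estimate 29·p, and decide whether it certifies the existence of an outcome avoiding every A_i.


Union bound: P[∪_{i=1}^{29} A_i] ≤ Σ_i P[A_i] ≤ 29·p = 29·(17/522) = 17/18.
Numerically: 17/18 ≈ 0.9444.
Is 17/18 < 1? YES.
Since P[∪ A_i] ≤ 17/18 < 1, the complement has P[∩ A_i^c] ≥ 1 − 17/18 = 1/18 > 0, so some outcome avoids every A_i.

29·p = 17/18 ≈ 0.9444; existence CERTIFIED by the union bound.


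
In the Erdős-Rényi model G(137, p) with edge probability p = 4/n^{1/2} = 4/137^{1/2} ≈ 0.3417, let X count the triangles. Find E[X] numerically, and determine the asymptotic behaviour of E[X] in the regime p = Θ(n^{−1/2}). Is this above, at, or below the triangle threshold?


Number of potential triangles: C(137, 3) = 419220.
Each occurs with probability p³ ≈ (0.3417)³ ≈ 3.991160e-02.
By linearity: E[X] = C(137, 3)·p³ ≈ 419220 · 3.991160e-02 ≈ 16731.7404.
Since α = 1/2 < 1, p = c/n^{1/2} ≫ 1/n is above the triangle threshold p ~ 1/n. Asymptotically E[X] ~ (c³/6)·n^{3(1−α)} = (4³/6)·n^{1.5} → ∞; triangles are abundant w.h.p.

E[X] ≈ 16731.7404; in regime p = Θ(1/n^{1/2}) E[X] diverges (above the triangle threshold p ~ 1/n).


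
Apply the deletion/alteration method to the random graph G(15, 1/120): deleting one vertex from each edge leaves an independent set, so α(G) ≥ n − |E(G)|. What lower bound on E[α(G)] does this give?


E[|E(G)|] = C(15, 2)·p = 105 · (1/120) = 7/8.
E[α(G)] ≥ n − E[|E(G)|] = 15 − 7/8 = 113/8.
Numerically: ≈ 14.1250.
(This is only a lower bound; the true E[α(G)] may be larger.)

E[α(G)] ≥ 113/8 ≈ 14.1250.


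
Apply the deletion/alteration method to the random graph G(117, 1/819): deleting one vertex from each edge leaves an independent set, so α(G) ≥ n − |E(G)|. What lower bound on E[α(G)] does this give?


E[|E(G)|] = C(117, 2)·p = 6786 · (1/819) = 58/7.
E[α(G)] ≥ n − E[|E(G)|] = 117 − 58/7 = 761/7.
Numerically: ≈ 108.71429.
(This is only a lower bound; the true E[α(G)] may be larger.)

E[α(G)] ≥ 761/7 ≈ 108.71429.


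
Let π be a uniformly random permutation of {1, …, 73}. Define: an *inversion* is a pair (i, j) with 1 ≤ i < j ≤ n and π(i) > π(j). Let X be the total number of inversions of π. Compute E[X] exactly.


Write X = Σ X_I over the C(73, 2) = 2628 pairs i < j, with X_I the indicator of one inversion.
There are 2628 indicators.
For each fixed pair i < j, the values π(i) and π(j) are two distinct elements of {1, …, 73} in uniformly random order; by symmetry P[π(i) > π(j)] = 1/2.
By linearity: E[X] = 2628 · (1/2) = C(73, 2) · (1/2) = 2628/2 = 1314 ≈ 1314.00000.

E[X] = 1314 = 1314.00000.


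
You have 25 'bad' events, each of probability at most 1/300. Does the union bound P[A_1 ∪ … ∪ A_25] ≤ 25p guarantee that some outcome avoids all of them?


Union bound: P[∪_{i=1}^{25} A_i] ≤ Σ_i P[A_i] ≤ 25·p = 25·(1/300) = 1/12.
Numerically: 1/12 ≈ 0.083.
Is 1/12 < 1? YES.
Since P[∪ A_i] ≤ 1/12 < 1, the complement has P[∩ A_i^c] ≥ 1 − 1/12 = 11/12 > 0, so some outcome avoids every A_i.

25·p = 1/12 ≈ 0.083; existence CERTIFIED by the union bound.


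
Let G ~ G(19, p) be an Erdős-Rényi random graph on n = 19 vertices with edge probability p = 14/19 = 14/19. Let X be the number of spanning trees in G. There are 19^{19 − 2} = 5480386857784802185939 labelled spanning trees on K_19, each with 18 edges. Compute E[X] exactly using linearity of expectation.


K_19 has 19^{19 − 2} = 5480386857784802185939 labelled spanning trees.
For each such spanning tree H, let X_H = 1 if all 18 edges of H are present in G. Then P[X_H = 1] = p^{18} = (14/19)^{18} = 426878854210636742656/104127350297911241532841.
Summing the indicators: E[X] = Σ_H E[X_H] = 5480386857784802185939 · p^{18} = 5480386857784802185939 · 426878854210636742656/104127350297911241532841 = 426878854210636742656/19.
Numerically: E[X] ≈ 2.25e+19.

E[X] = 5480386857784802185939 · (14/19)^{18} = 426878854210636742656/19 ≈ 2.25e+19.


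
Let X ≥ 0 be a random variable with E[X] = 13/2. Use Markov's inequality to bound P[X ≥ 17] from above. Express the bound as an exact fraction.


μ = E[X] = 13/2, a = 17.
Markov: P[X ≥ 17] ≤ μ/a = (13/2)/17 = 13/34.
Numerically: ≈ 0.3824.
(Since a = 17 > μ = 6.5000, the bound 13/34 is < 1 and informative.)

P[X ≥ 17] ≤ 13/34 ≈ 0.3824.


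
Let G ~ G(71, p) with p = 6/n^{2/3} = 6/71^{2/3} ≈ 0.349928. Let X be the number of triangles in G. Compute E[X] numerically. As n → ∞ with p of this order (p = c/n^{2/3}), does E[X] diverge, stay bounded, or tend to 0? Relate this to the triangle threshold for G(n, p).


Number of potential triangles: C(71, 3) = 57155.
Each occurs with probability p³ ≈ (0.349928)³ ≈ 4.28486411e-02.
By linearity: E[X] = C(71, 3)·p³ ≈ 57155 · 4.28486411e-02 ≈ 2449.014085.
Since α = 2/3 < 1, p = c/n^{2/3} ≫ 1/n is above the triangle threshold p ~ 1/n. Asymptotically E[X] ~ (c³/6)·n^{3(1−α)} = (6³/6)·n^{1} → ∞; triangles are abundant w.h.p.

E[X] ≈ 2449.014085; in regime p = Θ(1/n^{2/3}) E[X] diverges (above the triangle threshold p ~ 1/n).


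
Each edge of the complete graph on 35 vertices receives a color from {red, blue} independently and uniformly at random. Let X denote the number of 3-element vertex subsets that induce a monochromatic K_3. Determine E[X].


Let X = Σ_S X_S over the C(35, 3) = 6545 subsets S of size 3, where X_S = 1 if the K_3 on S is monochromatic.
For a fixed S, the K_3 on S has C(3, 2) = 3 edges. P[all 3 edges red] = (1/2)^3, and likewise for blue, so P[monochromatic] = 2·(1/2)^3 = 2^{1 − 3} = 1/4.
By linearity of expectation: E[X] = C(35, 3) · 2^{1 − 3} = 6545 · 1/4 = 6545/4.
Numerically: E[X] ≈ 1636.250.

E[X] = C(35,3)·2^(1−C(3,2)) = 6545/4 ≈ 1636.250.


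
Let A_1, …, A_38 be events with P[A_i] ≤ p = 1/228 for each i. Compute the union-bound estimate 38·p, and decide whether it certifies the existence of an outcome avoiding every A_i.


Union bound: P[∪_{i=1}^{38} A_i] ≤ Σ_i P[A_i] ≤ 38·p = 38·(1/228) = 1/6.
Numerically: 1/6 ≈ 0.1667.
Is 1/6 < 1? YES.
Since P[∪ A_i] ≤ 1/6 < 1, the complement has P[∩ A_i^c] ≥ 1 − 1/6 = 5/6 > 0, so some outcome avoids every A_i.

38·p = 1/6 ≈ 0.1667; existence CERTIFIED by the union bound.


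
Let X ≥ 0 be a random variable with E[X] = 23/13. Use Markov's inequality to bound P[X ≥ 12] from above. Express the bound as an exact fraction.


μ = E[X] = 23/13, a = 12.
Markov: P[X ≥ 12] ≤ μ/a = (23/13)/12 = 23/156.
Numerically: ≈ 0.1474.
(Since a = 12 > μ = 1.7692, the bound 23/156 is < 1 and informative.)

P[X ≥ 12] ≤ 23/156 ≈ 0.1474.


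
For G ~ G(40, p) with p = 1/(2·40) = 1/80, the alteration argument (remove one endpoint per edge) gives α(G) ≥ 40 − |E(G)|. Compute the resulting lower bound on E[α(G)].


E[|E(G)|] = C(40, 2)·p = 780 · (1/80) = 39/4.
E[α(G)] ≥ n − E[|E(G)|] = 40 − 39/4 = 121/4.
Numerically: ≈ 30.25000.
(This is only a lower bound; the true E[α(G)] may be larger.)

E[α(G)] ≥ 121/4 ≈ 30.25000.


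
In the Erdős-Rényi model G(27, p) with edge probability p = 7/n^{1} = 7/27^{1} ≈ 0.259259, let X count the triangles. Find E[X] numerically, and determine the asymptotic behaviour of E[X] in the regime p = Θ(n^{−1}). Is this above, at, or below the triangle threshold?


Number of potential triangles: C(27, 3) = 2925.
Each occurs with probability p³ ≈ (0.259259)³ ≈ 1.74262054e-02.
By linearity: E[X] = C(27, 3)·p³ ≈ 2925 · 1.74262054e-02 ≈ 50.971651.
Here α = 1, so p = 7/n is exactly at the triangle threshold p ~ 1/n. Asymptotically E[X] → c³/6 = 7³/6 = 343/6 ≈ 57.166667, a bounded constant. In this regime the triangle count is asymptotically Poisson(c³/6).

E[X] ≈ 50.971651; in regime p = Θ(1/n^{1}) E[X] stays bounded (at the triangle threshold p ~ 1/n).


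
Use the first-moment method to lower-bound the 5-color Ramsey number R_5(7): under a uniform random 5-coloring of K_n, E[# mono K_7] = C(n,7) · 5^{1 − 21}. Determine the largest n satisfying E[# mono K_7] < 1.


We need C(n, 7) · 5^{1 − 21} < 1, i.e. C(n, 7) < 5^{21 − 1} = 95367431640625.
Check values of n near the boundary:
  n = 333: C(333, 7) = 84549532139028; 84549532139028 < 95367431640625? YES
  n = 334: C(334, 7) = 86359460961576; 86359460961576 < 95367431640625? YES
  n = 335: C(335, 7) = 88202498238195; 88202498238195 < 95367431640625? YES
  n = 336: C(336, 7) = 90079147136880; 90079147136880 < 95367431640625? YES
  n = 337: C(337, 7) = 91989916924632; 91989916924632 < 95367431640625? YES
  n = 338: C(338, 7) = 93935323022736; 93935323022736 < 95367431640625? YES
  n = 339: C(339, 7) = 95915887062372; 95915887062372 < 95367431640625? NO
  n = 340: C(340, 7) = 97932136940560; 97932136940560 < 95367431640625? NO
  n = 341: C(341, 7) = 99984606876440; 99984606876440 < 95367431640625? NO
The largest n with C(n, 7) < 95367431640625 is n = 338 (where E[X] = 93935323022736/95367431640625 ≈ 0.985). Hence R_5(7) > 338, i.e. R_5(7) ≥ 339.

Largest n = 338; hence R_5(7) > 338.


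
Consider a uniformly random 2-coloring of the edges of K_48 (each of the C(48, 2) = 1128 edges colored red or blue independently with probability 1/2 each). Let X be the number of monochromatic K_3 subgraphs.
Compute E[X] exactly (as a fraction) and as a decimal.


Let X = Σ_S X_S over the C(48, 3) = 17296 subsets S of size 3, where X_S = 1 if the K_3 on S is monochromatic.
For a fixed S, the K_3 on S has C(3, 2) = 3 edges. P[all 3 edges red] = (1/2)^3, and likewise for blue, so P[monochromatic] = 2·(1/2)^3 = 2^{1 − 3} = 1/4.
By linearity: E[X] = C(48, 3) · 2^{1 − 3} = 17296 · 1/4 = 4324.
Numerically: E[X] ≈ 4324.000000.

E[X] = C(48,3)·2^(1−C(3,2)) = 4324 ≈ 4324.000000.
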